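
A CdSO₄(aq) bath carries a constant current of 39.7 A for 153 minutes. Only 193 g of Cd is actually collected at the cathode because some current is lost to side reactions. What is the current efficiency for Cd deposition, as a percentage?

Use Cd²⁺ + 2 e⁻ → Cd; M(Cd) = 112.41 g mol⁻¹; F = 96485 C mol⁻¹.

90.9 %

Q = I·t = 39.70 × 9180.0 = 364400 C; n(e⁻) = 364400/96485 = 3.777 mol.
Theoretical n(Cd) = n(e⁻)/2 = 1.889 mol, i.e. m_theo = 1.889 × 112.41 = 212.3 g.
Efficiency = m_actual / m_theo = 193 / 212.3 = 90.9 %.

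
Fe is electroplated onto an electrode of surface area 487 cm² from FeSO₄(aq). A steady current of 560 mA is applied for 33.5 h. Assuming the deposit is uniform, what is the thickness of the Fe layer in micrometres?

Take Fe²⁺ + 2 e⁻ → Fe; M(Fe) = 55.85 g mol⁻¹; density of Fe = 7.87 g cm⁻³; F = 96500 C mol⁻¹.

Q = I·t = 0.5600 × 120600 = 67540 C; n(e⁻) = 0.6999 mol.
n(Fe) = n(e⁻)/2 = 0.3499 mol, so m = 0.3499 × 55.85 = 19.54 g.
Volume = m/ρ = 19.54 / 7.87 = 2.483 cm³.
Thickness = V/A = 2.483 / 487 = 0.00510 cm = 51.0 μm.

51.0 μm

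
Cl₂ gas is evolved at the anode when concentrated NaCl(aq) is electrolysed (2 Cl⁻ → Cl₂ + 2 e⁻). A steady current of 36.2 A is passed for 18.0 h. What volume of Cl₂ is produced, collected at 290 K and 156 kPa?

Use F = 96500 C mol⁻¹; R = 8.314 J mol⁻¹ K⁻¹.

188 L

Q = I·t = 36.20 A × 64800 s = 2346000 C.
n(e⁻) = Q/F = 2346000 / 96500 = 24.31 mol.
2 electrons are transferred per Cl₂ molecule, so n(Cl₂) = 24.31 / 2 = 12.15 mol.
V = nRT/P = (12.15 × 8.314 × 290) / (156 × 10³ Pa) = 0.188 m³ = 188 L.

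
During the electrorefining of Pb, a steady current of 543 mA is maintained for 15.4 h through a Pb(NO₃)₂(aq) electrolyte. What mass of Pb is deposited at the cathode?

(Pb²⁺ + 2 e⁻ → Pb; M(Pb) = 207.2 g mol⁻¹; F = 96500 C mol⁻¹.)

Q = I·t = 0.5430 A × 55440 s = 30100 C.
n(e⁻) = Q/F = 30100 / 96500 = 0.3120 mol.
Pb²⁺ + 2 e⁻ → Pb, so n(Pb) = n(e⁻)/2 = 0.1560 mol.
m = n·M = 0.1560 × 207.2 = 32.3 g.

32.3 g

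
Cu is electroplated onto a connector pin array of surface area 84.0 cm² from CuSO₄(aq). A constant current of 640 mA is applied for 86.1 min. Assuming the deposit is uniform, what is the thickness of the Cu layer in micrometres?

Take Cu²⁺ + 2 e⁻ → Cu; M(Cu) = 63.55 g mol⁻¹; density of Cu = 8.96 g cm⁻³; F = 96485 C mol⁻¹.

14.5 μm

Q = I·t = 0.6400 × 5166.0 = 3306 C; n(e⁻) = 0.03427 mol.
n(Cu) = n(e⁻)/2 = 0.01713 mol, so m = 0.01713 × 63.55 = 1.089 g.
Volume = m/ρ = 1.089 / 8.96 = 0.1215 cm³.
Thickness = V/A = 0.1215 / 84.0 = 0.00145 cm = 14.5 μm.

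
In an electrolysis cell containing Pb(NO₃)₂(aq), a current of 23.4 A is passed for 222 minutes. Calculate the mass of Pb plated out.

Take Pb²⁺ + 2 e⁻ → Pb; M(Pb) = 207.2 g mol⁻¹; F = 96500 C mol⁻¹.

335 g

Q = I·t = 23.40 A × 13320 s = 311700 C.
n(e⁻) = Q/F = 311700 / 96500 = 3.230 mol.
Pb²⁺ + 2 e⁻ → Pb, so n(Pb) = n(e⁻)/2 = 1.615 mol.
m = n·M = 1.615 × 207.2 = 335 g.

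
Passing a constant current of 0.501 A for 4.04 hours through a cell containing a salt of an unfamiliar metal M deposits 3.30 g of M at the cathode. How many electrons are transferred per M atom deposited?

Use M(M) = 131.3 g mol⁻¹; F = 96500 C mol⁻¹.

Q = I·t = 0.5010 A × 14544 s = 7287 C, so n(e⁻) = 7287/96500 = 0.07551 mol.
n(M) deposited = 3.30 / 131.3 = 0.02513 mol.
Electrons per atom = n(e⁻)/n(M) = 0.07551 / 0.02513 = 3.00 ≈ 3, so the ion is M³⁺.

3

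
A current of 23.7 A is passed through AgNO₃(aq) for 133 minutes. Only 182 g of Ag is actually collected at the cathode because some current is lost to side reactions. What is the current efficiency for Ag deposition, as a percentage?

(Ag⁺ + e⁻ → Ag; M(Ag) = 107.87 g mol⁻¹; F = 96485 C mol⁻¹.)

86.1 %

Q = I·t = 23.70 × 7980.0 = 189100 C; n(e⁻) = 189100/96485 = 1.960 mol.
Theoretical n(Ag) = n(e⁻)/1 = 1.960 mol, i.e. m_theo = 1.960 × 107.87 = 211.4 g.
Efficiency = m_actual / m_theo = 182 / 211.4 = 86.1 %.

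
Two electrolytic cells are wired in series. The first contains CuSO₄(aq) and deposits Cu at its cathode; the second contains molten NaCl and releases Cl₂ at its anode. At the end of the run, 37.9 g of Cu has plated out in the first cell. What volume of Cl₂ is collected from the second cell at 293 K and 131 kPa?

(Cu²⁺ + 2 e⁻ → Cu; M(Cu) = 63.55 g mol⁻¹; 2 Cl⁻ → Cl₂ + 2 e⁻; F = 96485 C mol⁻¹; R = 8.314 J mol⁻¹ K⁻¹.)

11.1 L

n(Cu) = 37.9 / 63.55 = 0.5964 mol, so n(e⁻) = 2 × 0.5964 = 1.193 mol.
The cells are in series, so the same 1.193 mol of electrons passes through the second cell.
2 Cl⁻ → Cl₂ + 2 e⁻ — 2 mol e⁻ per mol Cl₂, so n(Cl₂) = 1.193/2 = 0.5964 mol.
V = nRT/P = (0.5964 × 8.314 × 293) / (131 × 10³) = 0.0111 m³ = 11.1 L.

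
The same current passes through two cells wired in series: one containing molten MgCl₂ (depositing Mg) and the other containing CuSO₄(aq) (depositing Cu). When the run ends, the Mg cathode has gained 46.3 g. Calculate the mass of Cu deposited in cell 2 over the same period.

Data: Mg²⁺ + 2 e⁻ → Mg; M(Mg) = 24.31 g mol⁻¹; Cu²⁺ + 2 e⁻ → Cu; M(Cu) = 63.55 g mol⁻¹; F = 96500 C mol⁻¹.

121 g

n(Mg) = 46.3 / 24.31 = 1.905 mol.
Since Mg²⁺ + 2 e⁻ → Mg, n(e⁻) passed = 2 × 1.905 = 3.809 mol.
Cells in series carry the same charge, so the same 3.809 mol of electrons passes through cell 2.
Cu²⁺ + 2 e⁻ → Cu, so n(Cu) = 3.809 / 2 = 1.905 mol.
m(Cu) = 1.905 × 63.55 = 121 g.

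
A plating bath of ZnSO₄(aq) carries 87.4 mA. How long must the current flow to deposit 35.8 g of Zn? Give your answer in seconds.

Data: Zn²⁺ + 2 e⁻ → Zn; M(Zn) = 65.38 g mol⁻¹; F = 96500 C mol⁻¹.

1.21 × 10⁶ s

n(Zn) = m/M = 35.8 / 65.38 = 0.5476 mol.
Each Zn atom requires 2 electrons, so n(e⁻) = 2 × 0.5476 = 1.095 mol.
Q = n(e⁻)·F = 1.095 × 96500 = 105700 C.
t = Q/I = 105700 / 0.08740 A = 1209000 s.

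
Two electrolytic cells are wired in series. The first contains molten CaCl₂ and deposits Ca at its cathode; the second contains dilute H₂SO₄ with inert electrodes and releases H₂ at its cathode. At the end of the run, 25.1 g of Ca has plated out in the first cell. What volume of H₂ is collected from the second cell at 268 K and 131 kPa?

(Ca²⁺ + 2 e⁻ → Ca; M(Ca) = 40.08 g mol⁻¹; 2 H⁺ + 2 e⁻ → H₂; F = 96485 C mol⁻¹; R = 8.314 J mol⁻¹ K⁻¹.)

10.7 L

n(Ca) = 25.1 / 40.08 = 0.6262 mol, so n(e⁻) = 2 × 0.6262 = 1.252 mol.
The cells are in series, so the same 1.252 mol of electrons passes through the second cell.
2 H⁺ + 2 e⁻ → H₂ — 2 mol e⁻ per mol H₂, so n(H₂) = 1.252/2 = 0.6262 mol.
V = nRT/P = (0.6262 × 8.314 × 268) / (131 × 10³) = 0.0107 m³ = 10.7 L.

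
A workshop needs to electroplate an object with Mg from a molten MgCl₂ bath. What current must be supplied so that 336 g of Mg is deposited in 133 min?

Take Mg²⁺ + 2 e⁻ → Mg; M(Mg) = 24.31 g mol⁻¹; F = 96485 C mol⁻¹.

n(Mg) = 336 / 24.31 = 13.82 mol.
n(e⁻) = 2 × 13.82 = 27.64 mol.
Q = n(e⁻)·F = 27.64 × 96485 = 2667000 C.
I = Q/t = 2667000 / 7980.0 s = 334 A.

334 A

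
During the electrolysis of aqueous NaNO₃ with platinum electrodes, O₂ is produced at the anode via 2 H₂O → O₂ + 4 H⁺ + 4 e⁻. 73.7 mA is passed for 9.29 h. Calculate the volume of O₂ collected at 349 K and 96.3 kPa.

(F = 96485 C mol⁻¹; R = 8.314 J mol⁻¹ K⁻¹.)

0.192 L

Q = I·t = 0.07370 A × 33444 s = 2465 C.
n(e⁻) = Q/F = 2465 / 96485 = 0.02555 mol.
4 electrons are transferred per O₂ molecule, so n(O₂) = 0.02555 / 4 = 0.006387 mol.
V = nRT/P = (0.006387 × 8.314 × 349) / (96.3 × 10³ Pa) = 1.92 × 10⁻⁴ m³ = 0.192 L.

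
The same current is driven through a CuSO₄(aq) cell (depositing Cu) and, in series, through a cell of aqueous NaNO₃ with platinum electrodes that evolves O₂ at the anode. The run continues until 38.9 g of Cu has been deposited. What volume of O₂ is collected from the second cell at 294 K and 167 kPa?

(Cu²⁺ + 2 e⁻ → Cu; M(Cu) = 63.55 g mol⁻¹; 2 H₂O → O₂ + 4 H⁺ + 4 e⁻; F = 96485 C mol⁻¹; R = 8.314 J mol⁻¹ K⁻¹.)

4.48 L

n(Cu) = 38.9 / 63.55 = 0.6121 mol, so n(e⁻) = 2 × 0.6121 = 1.224 mol.
The cells are in series, so the same 1.224 mol of electrons passes through the second cell.
2 H₂O → O₂ + 4 H⁺ + 4 e⁻ — 4 mol e⁻ per mol O₂, so n(O₂) = 1.224/4 = 0.3061 mol.
V = nRT/P = (0.3061 × 8.314 × 294) / (167 × 10³) = 0.00448 m³ = 4.48 L.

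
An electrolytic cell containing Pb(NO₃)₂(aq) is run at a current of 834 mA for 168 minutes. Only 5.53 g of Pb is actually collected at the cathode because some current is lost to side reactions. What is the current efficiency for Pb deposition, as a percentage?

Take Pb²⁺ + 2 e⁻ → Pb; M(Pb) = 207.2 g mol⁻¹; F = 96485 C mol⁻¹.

61.3 %

Q = I·t = 0.8340 × 10080 = 8407 C; n(e⁻) = 8407/96485 = 0.08713 mol.
Theoretical n(Pb) = n(e⁻)/2 = 0.04356 mol, i.e. m_theo = 0.04356 × 207.2 = 9.027 g.
Efficiency = m_actual / m_theo = 5.53 / 9.027 = 61.3 %.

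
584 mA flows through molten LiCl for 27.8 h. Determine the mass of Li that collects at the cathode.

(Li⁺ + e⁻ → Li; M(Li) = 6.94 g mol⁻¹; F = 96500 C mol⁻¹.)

4.20 g

Q = I·t = 0.5840 A × 100080 s = 58450 C.
n(e⁻) = Q/F = 58450 / 96500 = 0.6057 mol.
Li⁺ + e⁻ → Li, so n(Li) = n(e⁻)/1 = 0.6057 mol.
m = n·M = 0.6057 × 6.94 = 4.20 g.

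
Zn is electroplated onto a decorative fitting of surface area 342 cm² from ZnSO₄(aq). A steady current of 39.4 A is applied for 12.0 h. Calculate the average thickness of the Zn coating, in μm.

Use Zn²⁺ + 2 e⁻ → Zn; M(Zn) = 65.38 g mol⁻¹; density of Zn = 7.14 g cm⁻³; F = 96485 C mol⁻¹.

Q = I·t = 39.40 × 43200 = 1702000 C; n(e⁻) = 17.64 mol.
n(Zn) = n(e⁻)/2 = 8.820 mol, so m = 8.820 × 65.38 = 576.7 g.
Volume = m/ρ = 576.7 / 7.14 = 80.77 cm³.
Thickness = V/A = 80.77 / 342 = 0.236 cm = 2360 μm.

2360 μm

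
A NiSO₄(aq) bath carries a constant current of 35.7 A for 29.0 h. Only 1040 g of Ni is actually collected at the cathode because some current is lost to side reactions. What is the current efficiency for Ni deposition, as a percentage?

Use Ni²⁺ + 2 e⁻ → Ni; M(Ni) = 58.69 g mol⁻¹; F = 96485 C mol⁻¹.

Q = I·t = 35.70 × 104400 = 3727000 C; n(e⁻) = 3727000/96485 = 38.63 mol.
Theoretical n(Ni) = n(e⁻)/2 = 19.31 mol, i.e. m_theo = 19.31 × 58.69 = 1134 g.
Efficiency = m_actual / m_theo = 1040 / 1134 = 91.7 %.

91.7 %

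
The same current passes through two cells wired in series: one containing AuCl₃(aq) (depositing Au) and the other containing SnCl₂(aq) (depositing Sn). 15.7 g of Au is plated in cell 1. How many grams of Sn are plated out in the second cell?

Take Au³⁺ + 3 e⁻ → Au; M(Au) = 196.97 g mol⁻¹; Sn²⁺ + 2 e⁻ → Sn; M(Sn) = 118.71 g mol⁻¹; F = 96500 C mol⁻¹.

14.2 g

n(Au) = 15.7 / 196.97 = 0.07971 mol.
Since Au³⁺ + 3 e⁻ → Au, n(e⁻) passed = 3 × 0.07971 = 0.2391 mol.
Cells in series carry the same charge, so the same 0.2391 mol of electrons passes through cell 2.
Sn²⁺ + 2 e⁻ → Sn, so n(Sn) = 0.2391 / 2 = 0.1196 mol.
m(Sn) = 0.1196 × 118.71 = 14.2 g.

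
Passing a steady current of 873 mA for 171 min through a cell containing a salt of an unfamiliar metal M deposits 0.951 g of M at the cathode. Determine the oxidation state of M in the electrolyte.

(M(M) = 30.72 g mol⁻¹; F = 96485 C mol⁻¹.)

+3

Q = I·t = 0.8730 A × 10260 s = 8957 C, so n(e⁻) = 8957/96485 = 0.09283 mol.
n(M) deposited = 0.951 / 30.72 = 0.03096 mol.
Electrons per atom = n(e⁻)/n(M) = 0.09283 / 0.03096 = 3.00 ≈ 3, so the ion is M³⁺.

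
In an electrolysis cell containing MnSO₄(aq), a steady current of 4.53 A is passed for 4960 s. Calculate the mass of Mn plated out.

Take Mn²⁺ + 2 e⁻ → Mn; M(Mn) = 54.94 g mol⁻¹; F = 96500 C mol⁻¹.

6.40 g

Q = I·t = 4.530 A × 4960.0 s = 22470 C.
n(e⁻) = Q/F = 22470 / 96500 = 0.2328 mol.
Mn²⁺ + 2 e⁻ → Mn, so n(Mn) = n(e⁻)/2 = 0.1164 mol.
m = n·M = 0.1164 × 54.94 = 6.40 g.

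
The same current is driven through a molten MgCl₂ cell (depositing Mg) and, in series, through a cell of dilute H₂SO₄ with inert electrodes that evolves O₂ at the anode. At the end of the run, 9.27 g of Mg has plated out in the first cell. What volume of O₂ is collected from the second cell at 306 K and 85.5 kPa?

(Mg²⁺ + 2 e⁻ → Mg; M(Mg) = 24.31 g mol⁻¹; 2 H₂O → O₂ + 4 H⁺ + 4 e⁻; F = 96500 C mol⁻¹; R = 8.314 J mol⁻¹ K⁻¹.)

5.67 L

n(Mg) = 9.27 / 24.31 = 0.3813 mol, so n(e⁻) = 2 × 0.3813 = 0.7626 mol.
The cells are in series, so the same 0.7626 mol of electrons passes through the second cell.
2 H₂O → O₂ + 4 H⁺ + 4 e⁻ — 4 mol e⁻ per mol O₂, so n(O₂) = 0.7626/4 = 0.1907 mol.
V = nRT/P = (0.1907 × 8.314 × 306) / (85.5 × 10³) = 0.00567 m³ = 5.67 L.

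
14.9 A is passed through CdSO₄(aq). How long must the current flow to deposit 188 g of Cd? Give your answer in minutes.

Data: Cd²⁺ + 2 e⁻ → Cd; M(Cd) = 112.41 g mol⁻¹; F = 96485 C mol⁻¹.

n(Cd) = m/M = 188 / 112.41 = 1.672 mol.
Each Cd atom requires 2 electrons, so n(e⁻) = 2 × 1.672 = 3.345 mol.
Q = n(e⁻)·F = 3.345 × 96485 = 322700 C.
t = Q/I = 322700 / 14.90 A = 21660 s = 361 min.

361 min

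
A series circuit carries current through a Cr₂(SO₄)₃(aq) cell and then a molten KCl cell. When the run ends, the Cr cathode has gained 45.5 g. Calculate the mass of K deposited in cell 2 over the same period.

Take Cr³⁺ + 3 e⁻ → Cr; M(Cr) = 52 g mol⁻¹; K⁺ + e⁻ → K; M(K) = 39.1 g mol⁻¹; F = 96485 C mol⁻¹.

n(Cr) = 45.5 / 52 = 0.8750 mol.
Since Cr³⁺ + 3 e⁻ → Cr, n(e⁻) passed = 3 × 0.8750 = 2.625 mol.
Cells in series carry the same charge, so the same 2.625 mol of electrons passes through cell 2.
K⁺ + e⁻ → K, so n(K) = 2.625 / 1 = 2.625 mol.
m(K) = 2.625 × 39.1 = 103 g.

103 g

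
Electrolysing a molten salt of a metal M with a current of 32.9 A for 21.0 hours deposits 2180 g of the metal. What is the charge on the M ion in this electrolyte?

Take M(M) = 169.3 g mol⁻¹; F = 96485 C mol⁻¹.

Q = I·t = 32.90 A × 75600 s = 2487000 C, so n(e⁻) = 2487000/96485 = 25.78 mol.
n(M) deposited = 2180 / 169.3 = 12.88 mol.
Electrons per atom = n(e⁻)/n(M) = 25.78 / 12.88 = 2.00 ≈ 2, so the ion is M²⁺.

+2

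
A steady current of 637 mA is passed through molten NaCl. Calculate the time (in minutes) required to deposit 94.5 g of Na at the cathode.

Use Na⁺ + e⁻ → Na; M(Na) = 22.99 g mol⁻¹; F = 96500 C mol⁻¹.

n(Na) = m/M = 94.5 / 22.99 = 4.110 mol.
Each Na atom requires 1 electron, so n(e⁻) = 1 × 4.110 = 4.110 mol.
Q = n(e⁻)·F = 4.110 × 96500 = 396700 C.
t = Q/I = 396700 / 0.6370 A = 622700 s = 10400 min.

10400 min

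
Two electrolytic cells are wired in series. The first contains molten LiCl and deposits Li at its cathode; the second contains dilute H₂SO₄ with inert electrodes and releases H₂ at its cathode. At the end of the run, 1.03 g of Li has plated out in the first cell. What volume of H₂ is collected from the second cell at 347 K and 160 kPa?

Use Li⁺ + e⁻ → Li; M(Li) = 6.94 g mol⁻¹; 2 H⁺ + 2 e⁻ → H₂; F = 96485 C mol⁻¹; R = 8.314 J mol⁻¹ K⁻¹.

n(Li) = 1.03 / 6.94 = 0.1484 mol, so n(e⁻) = 1 × 0.1484 = 0.1484 mol.
The cells are in series, so the same 0.1484 mol of electrons passes through the second cell.
2 H⁺ + 2 e⁻ → H₂ — 2 mol e⁻ per mol H₂, so n(H₂) = 0.1484/2 = 0.07421 mol.
V = nRT/P = (0.07421 × 8.314 × 347) / (160 × 10³) = 0.00134 m³ = 1.34 L.

1.34 L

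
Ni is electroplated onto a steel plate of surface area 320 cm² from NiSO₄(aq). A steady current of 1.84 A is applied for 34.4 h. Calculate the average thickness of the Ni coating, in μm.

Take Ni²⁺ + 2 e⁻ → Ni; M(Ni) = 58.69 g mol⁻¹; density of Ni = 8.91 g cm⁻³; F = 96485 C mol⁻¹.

Q = I·t = 1.840 × 123840 = 227900 C; n(e⁻) = 2.362 mol.
n(Ni) = n(e⁻)/2 = 1.181 mol, so m = 1.181 × 58.69 = 69.30 g.
Volume = m/ρ = 69.30 / 8.91 = 7.778 cm³.
Thickness = V/A = 7.778 / 320 = 0.0243 cm = 243 μm.

243 μm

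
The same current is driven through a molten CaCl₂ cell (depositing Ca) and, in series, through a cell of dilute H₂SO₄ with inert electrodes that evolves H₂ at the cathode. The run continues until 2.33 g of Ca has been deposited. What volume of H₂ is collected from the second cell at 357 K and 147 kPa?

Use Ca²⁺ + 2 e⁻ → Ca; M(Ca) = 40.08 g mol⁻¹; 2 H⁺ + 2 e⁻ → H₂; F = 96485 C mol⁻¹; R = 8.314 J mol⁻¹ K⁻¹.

n(Ca) = 2.33 / 40.08 = 0.05813 mol, so n(e⁻) = 2 × 0.05813 = 0.1163 mol.
The cells are in series, so the same 0.1163 mol of electrons passes through the second cell.
2 H⁺ + 2 e⁻ → H₂ — 2 mol e⁻ per mol H₂, so n(H₂) = 0.1163/2 = 0.05813 mol.
V = nRT/P = (0.05813 × 8.314 × 357) / (147 × 10³) = 0.00117 m³ = 1.17 L.

1.17 L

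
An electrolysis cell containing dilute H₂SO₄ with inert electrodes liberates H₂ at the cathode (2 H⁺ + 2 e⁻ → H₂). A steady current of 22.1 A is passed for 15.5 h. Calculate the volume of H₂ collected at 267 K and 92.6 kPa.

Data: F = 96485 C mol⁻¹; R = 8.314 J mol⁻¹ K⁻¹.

153 L

Q = I·t = 22.10 A × 55800 s = 1233000 C.
n(e⁻) = Q/F = 1233000 / 96485 = 12.78 mol.
2 electrons are transferred per H₂ molecule, so n(H₂) = 12.78 / 2 = 6.391 mol.
V = nRT/P = (6.391 × 8.314 × 267) / (92.6 × 10³ Pa) = 0.153 m³ = 153 L.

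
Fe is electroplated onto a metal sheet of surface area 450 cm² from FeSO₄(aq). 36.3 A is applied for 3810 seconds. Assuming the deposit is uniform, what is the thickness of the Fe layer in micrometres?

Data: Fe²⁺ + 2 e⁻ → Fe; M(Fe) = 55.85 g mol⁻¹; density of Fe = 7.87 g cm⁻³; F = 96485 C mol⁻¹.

Q = I·t = 36.30 × 3810.0 = 138300 C; n(e⁻) = 1.433 mol.
n(Fe) = n(e⁻)/2 = 0.7167 mol, so m = 0.7167 × 55.85 = 40.03 g.
Volume = m/ρ = 40.03 / 7.87 = 5.086 cm³.
Thickness = V/A = 5.086 / 450 = 0.0113 cm = 113 μm.

113 μm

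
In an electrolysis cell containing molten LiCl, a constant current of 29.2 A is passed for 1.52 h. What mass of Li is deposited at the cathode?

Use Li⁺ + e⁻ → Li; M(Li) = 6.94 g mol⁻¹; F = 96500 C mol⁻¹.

Q = I·t = 29.20 A × 5472.0 s = 159800 C.
n(e⁻) = Q/F = 159800 / 96500 = 1.656 mol.
Li⁺ + e⁻ → Li, so n(Li) = n(e⁻)/1 = 1.656 mol.
m = n·M = 1.656 × 6.94 = 11.5 g.

11.5 g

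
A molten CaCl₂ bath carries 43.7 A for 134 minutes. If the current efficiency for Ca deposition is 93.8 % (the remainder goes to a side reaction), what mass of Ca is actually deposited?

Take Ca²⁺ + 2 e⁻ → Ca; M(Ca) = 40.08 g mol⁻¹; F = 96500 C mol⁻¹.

68.4 g

Q = I·t = 43.70 × 8040.0 = 351300 C.
n(e⁻) = 351300/96500 = 3.641 mol; theoretically n(Ca) = 3.641/2 = 1.820 mol, m_theo = 72.96 g.
At 93.8 % efficiency, m_actual = 0.938 × 72.96 = 68.4 g.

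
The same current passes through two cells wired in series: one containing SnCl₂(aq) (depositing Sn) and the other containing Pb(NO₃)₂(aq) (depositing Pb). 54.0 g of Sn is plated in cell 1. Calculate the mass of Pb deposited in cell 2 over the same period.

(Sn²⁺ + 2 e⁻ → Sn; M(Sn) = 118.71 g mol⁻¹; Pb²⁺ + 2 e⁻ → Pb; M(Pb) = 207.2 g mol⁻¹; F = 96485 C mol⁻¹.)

94.3 g

n(Sn) = 54.0 / 118.71 = 0.4549 mol.
Since Sn²⁺ + 2 e⁻ → Sn, n(e⁻) passed = 2 × 0.4549 = 0.9098 mol.
Cells in series carry the same charge, so the same 0.9098 mol of electrons passes through cell 2.
Pb²⁺ + 2 e⁻ → Pb, so n(Pb) = 0.9098 / 2 = 0.4549 mol.
m(Pb) = 0.4549 × 207.2 = 94.3 g.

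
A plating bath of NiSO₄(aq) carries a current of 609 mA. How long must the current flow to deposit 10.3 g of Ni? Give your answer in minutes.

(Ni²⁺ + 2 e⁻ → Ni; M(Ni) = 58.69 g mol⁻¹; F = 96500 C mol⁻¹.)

n(Ni) = m/M = 10.3 / 58.69 = 0.1755 mol.
Each Ni atom requires 2 electrons, so n(e⁻) = 2 × 0.1755 = 0.3510 mol.
Q = n(e⁻)·F = 0.3510 × 96500 = 33870 C.
t = Q/I = 33870 / 0.6090 A = 55620 s = 927 min.

927 min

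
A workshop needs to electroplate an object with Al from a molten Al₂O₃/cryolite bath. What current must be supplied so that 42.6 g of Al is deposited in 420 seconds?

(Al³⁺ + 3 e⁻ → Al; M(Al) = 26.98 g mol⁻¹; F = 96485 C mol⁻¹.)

n(Al) = 42.6 / 26.98 = 1.579 mol.
n(e⁻) = 3 × 1.579 = 4.737 mol.
Q = n(e⁻)·F = 4.737 × 96485 = 457000 C.
I = Q/t = 457000 / 420.00 s = 1090 A.

1090 A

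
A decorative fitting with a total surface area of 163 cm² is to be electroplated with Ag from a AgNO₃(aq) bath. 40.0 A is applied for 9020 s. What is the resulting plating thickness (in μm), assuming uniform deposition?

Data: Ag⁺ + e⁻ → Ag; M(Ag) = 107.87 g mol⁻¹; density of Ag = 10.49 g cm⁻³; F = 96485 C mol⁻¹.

Q = I·t = 40.00 × 9020.0 = 360800 C; n(e⁻) = 3.739 mol.
n(Ag) = n(e⁻)/1 = 3.739 mol, so m = 3.739 × 107.87 = 403.4 g.
Volume = m/ρ = 403.4 / 10.49 = 38.45 cm³.
Thickness = V/A = 38.45 / 163 = 0.236 cm = 2360 μm.

2360 μm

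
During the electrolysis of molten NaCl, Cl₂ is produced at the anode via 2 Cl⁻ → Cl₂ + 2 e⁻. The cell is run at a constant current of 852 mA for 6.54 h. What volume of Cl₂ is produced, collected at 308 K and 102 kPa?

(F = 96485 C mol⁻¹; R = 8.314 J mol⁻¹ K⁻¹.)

2.61 L

Q = I·t = 0.8520 A × 23544 s = 20060 C.
n(e⁻) = Q/F = 20060 / 96485 = 0.2079 mol.
2 electrons are transferred per Cl₂ molecule, so n(Cl₂) = 0.2079 / 2 = 0.1040 mol.
V = nRT/P = (0.1040 × 8.314 × 308) / (102 × 10³ Pa) = 0.00261 m³ = 2.61 L.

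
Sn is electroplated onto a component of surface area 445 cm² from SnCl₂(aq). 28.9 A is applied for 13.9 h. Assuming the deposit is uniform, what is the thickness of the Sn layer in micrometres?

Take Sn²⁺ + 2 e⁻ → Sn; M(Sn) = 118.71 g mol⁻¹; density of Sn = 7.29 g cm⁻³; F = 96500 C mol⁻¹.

2740 μm

Q = I·t = 28.90 × 50040 = 1446000 C; n(e⁻) = 14.99 mol.
n(Sn) = n(e⁻)/2 = 7.493 mol, so m = 7.493 × 118.71 = 889.5 g.
Volume = m/ρ = 889.5 / 7.29 = 122.0 cm³.
Thickness = V/A = 122.0 / 445 = 0.274 cm = 2740 μm.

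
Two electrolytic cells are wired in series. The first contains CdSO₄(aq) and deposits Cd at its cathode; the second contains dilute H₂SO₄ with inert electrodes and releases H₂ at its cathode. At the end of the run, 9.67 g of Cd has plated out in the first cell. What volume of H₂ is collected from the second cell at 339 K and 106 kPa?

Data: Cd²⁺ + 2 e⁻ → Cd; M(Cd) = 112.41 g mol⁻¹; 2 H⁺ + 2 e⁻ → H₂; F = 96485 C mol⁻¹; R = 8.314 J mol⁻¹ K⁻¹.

n(Cd) = 9.67 / 112.41 = 0.08602 mol, so n(e⁻) = 2 × 0.08602 = 0.1720 mol.
The cells are in series, so the same 0.1720 mol of electrons passes through the second cell.
2 H⁺ + 2 e⁻ → H₂ — 2 mol e⁻ per mol H₂, so n(H₂) = 0.1720/2 = 0.08602 mol.
V = nRT/P = (0.08602 × 8.314 × 339) / (106 × 10³) = 0.00229 m³ = 2.29 L.

2.29 L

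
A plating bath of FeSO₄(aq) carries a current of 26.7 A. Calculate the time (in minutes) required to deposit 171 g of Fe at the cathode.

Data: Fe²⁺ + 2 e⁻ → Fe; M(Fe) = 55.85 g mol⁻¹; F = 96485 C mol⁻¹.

n(Fe) = m/M = 171 / 55.85 = 3.062 mol.
Each Fe atom requires 2 electrons, so n(e⁻) = 2 × 3.062 = 6.124 mol.
Q = n(e⁻)·F = 6.124 × 96485 = 590800 C.
t = Q/I = 590800 / 26.70 A = 22130 s = 369 min.

369 min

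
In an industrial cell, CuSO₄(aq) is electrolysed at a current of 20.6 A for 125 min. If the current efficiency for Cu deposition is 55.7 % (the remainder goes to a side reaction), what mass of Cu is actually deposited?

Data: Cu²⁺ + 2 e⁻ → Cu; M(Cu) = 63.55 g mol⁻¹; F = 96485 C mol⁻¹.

28.3 g

Q = I·t = 20.60 × 7500.0 = 154500 C.
n(e⁻) = 154500/96485 = 1.601 mol; theoretically n(Cu) = 1.601/2 = 0.8006 mol, m_theo = 50.88 g.
At 55.7 % efficiency, m_actual = 0.557 × 50.88 = 28.3 g.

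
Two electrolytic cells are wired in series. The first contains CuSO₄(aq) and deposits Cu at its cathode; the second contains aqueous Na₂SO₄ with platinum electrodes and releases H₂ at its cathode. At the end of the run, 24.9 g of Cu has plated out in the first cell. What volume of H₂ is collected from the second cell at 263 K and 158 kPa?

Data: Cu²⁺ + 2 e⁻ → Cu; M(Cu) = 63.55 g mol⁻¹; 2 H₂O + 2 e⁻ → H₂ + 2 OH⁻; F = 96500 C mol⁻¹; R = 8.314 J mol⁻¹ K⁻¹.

5.42 L

n(Cu) = 24.9 / 63.55 = 0.3918 mol, so n(e⁻) = 2 × 0.3918 = 0.7836 mol.
The cells are in series, so the same 0.7836 mol of electrons passes through the second cell.
2 H₂O + 2 e⁻ → H₂ + 2 OH⁻ — 2 mol e⁻ per mol H₂, so n(H₂) = 0.7836/2 = 0.3918 mol.
V = nRT/P = (0.3918 × 8.314 × 263) / (158 × 10³) = 0.00542 m³ = 5.42 L.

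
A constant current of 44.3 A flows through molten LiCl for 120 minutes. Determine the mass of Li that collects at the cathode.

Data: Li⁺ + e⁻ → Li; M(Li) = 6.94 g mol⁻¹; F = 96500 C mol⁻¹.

Q = I·t = 44.30 A × 7200.0 s = 319000 C.
n(e⁻) = Q/F = 319000 / 96500 = 3.305 mol.
Li⁺ + e⁻ → Li, so n(Li) = n(e⁻)/1 = 3.305 mol.
m = n·M = 3.305 × 6.94 = 22.9 g.

22.9 g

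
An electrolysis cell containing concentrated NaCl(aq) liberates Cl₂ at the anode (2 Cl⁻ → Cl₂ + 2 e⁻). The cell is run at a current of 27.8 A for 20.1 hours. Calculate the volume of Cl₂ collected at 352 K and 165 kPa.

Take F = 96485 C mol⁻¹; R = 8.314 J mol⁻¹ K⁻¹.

Q = I·t = 27.80 A × 72360 s = 2012000 C.
n(e⁻) = Q/F = 2012000 / 96485 = 20.85 mol.
2 electrons are transferred per Cl₂ molecule, so n(Cl₂) = 20.85 / 2 = 10.42 mol.
V = nRT/P = (10.42 × 8.314 × 352) / (165 × 10³ Pa) = 0.185 m³ = 185 L.

185 L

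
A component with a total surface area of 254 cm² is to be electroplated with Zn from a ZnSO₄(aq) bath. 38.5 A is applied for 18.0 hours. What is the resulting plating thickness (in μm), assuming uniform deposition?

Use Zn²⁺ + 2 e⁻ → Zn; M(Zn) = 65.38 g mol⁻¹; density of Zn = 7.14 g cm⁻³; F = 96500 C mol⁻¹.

4660 μm

Q = I·t = 38.50 × 64800 = 2495000 C; n(e⁻) = 25.85 mol.
n(Zn) = n(e⁻)/2 = 12.93 mol, so m = 12.93 × 65.38 = 845.1 g.
Volume = m/ρ = 845.1 / 7.14 = 118.4 cm³.
Thickness = V/A = 118.4 / 254 = 0.466 cm = 4660 μm.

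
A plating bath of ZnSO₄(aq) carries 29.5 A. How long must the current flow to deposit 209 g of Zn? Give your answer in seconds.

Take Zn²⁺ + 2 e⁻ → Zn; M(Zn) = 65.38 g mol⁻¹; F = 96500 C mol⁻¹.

n(Zn) = m/M = 209 / 65.38 = 3.197 mol.
Each Zn atom requires 2 electrons, so n(e⁻) = 2 × 3.197 = 6.393 mol.
Q = n(e⁻)·F = 6.393 × 96500 = 617000 C.
t = Q/I = 617000 / 29.50 A = 20910 s.

20900 s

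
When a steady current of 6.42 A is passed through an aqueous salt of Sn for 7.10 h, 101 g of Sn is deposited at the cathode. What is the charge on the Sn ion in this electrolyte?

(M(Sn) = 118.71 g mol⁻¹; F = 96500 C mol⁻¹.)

Q = I·t = 6.420 A × 25560 s = 164100 C, so n(e⁻) = 164100/96500 = 1.700 mol.
n(Sn) deposited = 101 / 118.71 = 0.8508 mol.
Electrons per atom = n(e⁻)/n(Sn) = 1.700 / 0.8508 = 2.00 ≈ 2, so the ion is Sn²⁺.

+2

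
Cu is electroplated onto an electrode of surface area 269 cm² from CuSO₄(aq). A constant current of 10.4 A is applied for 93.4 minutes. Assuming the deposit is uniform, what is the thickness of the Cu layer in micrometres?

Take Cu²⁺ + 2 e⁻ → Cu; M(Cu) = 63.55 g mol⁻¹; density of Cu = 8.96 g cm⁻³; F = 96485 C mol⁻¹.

Q = I·t = 10.40 × 5604.0 = 58280 C; n(e⁻) = 0.6040 mol.
n(Cu) = n(e⁻)/2 = 0.3020 mol, so m = 0.3020 × 63.55 = 19.19 g.
Volume = m/ρ = 19.19 / 8.96 = 2.142 cm³.
Thickness = V/A = 2.142 / 269 = 0.00796 cm = 79.6 μm.

79.6 μm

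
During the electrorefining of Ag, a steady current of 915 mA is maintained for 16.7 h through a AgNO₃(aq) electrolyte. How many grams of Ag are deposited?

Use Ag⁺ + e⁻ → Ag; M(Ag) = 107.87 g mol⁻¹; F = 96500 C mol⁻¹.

61.5 g

Q = I·t = 0.9150 A × 60120 s = 55010 C.
n(e⁻) = Q/F = 55010 / 96500 = 0.5700 mol.
Ag⁺ + e⁻ → Ag, so n(Ag) = n(e⁻)/1 = 0.5700 mol.
m = n·M = 0.5700 × 107.87 = 61.5 g.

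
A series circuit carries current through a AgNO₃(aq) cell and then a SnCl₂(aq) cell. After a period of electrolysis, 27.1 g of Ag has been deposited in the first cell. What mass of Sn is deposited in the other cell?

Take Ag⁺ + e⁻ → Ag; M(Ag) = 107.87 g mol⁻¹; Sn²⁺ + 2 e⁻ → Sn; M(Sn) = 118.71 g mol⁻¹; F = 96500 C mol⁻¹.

14.9 g

n(Ag) = 27.1 / 107.87 = 0.2512 mol.
Since Ag⁺ + e⁻ → Ag, n(e⁻) passed = 1 × 0.2512 = 0.2512 mol.
Cells in series carry the same charge, so the same 0.2512 mol of electrons passes through cell 2.
Sn²⁺ + 2 e⁻ → Sn, so n(Sn) = 0.2512 / 2 = 0.1256 mol.
m(Sn) = 0.1256 × 118.71 = 14.9 g.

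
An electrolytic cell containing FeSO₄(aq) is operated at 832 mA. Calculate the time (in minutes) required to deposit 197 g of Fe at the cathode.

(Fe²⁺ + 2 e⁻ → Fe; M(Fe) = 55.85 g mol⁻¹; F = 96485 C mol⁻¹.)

n(Fe) = m/M = 197 / 55.85 = 3.527 mol.
Each Fe atom requires 2 electrons, so n(e⁻) = 2 × 3.527 = 7.055 mol.
Q = n(e⁻)·F = 7.055 × 96485 = 680700 C.
t = Q/I = 680700 / 0.8320 A = 818100 s = 13600 min.

13600 min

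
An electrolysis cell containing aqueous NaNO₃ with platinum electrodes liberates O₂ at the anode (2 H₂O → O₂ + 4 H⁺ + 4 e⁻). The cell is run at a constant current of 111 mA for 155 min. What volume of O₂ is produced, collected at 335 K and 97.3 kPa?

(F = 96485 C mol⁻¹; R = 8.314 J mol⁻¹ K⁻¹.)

Q = I·t = 0.1110 A × 9300.0 s = 1032 C.
n(e⁻) = Q/F = 1032 / 96485 = 0.01070 mol.
4 electrons are transferred per O₂ molecule, so n(O₂) = 0.01070 / 4 = 0.002675 mol.
V = nRT/P = (0.002675 × 8.314 × 335) / (97.3 × 10³ Pa) = 7.66 × 10⁻⁵ m³ = 0.0766 L.

0.0766 L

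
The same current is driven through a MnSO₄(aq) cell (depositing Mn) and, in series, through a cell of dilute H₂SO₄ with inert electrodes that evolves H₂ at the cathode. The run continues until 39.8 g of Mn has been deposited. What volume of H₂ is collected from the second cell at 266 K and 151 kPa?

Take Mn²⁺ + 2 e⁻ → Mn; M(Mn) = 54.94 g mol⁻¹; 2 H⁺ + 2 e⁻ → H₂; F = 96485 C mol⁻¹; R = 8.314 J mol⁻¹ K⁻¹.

n(Mn) = 39.8 / 54.94 = 0.7244 mol, so n(e⁻) = 2 × 0.7244 = 1.449 mol.
The cells are in series, so the same 1.449 mol of electrons passes through the second cell.
2 H⁺ + 2 e⁻ → H₂ — 2 mol e⁻ per mol H₂, so n(H₂) = 1.449/2 = 0.7244 mol.
V = nRT/P = (0.7244 × 8.314 × 266) / (151 × 10³) = 0.0106 m³ = 10.6 L.

10.6 L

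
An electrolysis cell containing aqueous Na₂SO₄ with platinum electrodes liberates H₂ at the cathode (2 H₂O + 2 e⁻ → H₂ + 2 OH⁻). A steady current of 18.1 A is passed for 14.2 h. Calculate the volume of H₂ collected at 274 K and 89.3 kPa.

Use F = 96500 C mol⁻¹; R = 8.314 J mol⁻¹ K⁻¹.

122 L

Q = I·t = 18.10 A × 51120 s = 925300 C.
n(e⁻) = Q/F = 925300 / 96500 = 9.588 mol.
2 electrons are transferred per H₂ molecule, so n(H₂) = 9.588 / 2 = 4.794 mol.
V = nRT/P = (4.794 × 8.314 × 274) / (89.3 × 10³ Pa) = 0.122 m³ = 122 L.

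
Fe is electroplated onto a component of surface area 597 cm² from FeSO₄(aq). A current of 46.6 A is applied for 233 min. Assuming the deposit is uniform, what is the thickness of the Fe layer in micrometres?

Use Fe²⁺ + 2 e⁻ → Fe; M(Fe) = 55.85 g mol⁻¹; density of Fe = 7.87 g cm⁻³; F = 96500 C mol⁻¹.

401 μm

Q = I·t = 46.60 × 13980 = 651500 C; n(e⁻) = 6.751 mol.
n(Fe) = n(e⁻)/2 = 3.375 mol, so m = 3.375 × 55.85 = 188.5 g.
Volume = m/ρ = 188.5 / 7.87 = 23.95 cm³.
Thickness = V/A = 23.95 / 597 = 0.0401 cm = 401 μm.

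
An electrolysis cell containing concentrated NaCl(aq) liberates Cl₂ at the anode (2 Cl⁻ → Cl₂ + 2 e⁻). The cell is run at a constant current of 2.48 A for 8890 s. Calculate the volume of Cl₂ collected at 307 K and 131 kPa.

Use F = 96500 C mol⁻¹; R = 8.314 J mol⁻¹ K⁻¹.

Q = I·t = 2.480 A × 8890.0 s = 22050 C.
n(e⁻) = Q/F = 22050 / 96500 = 0.2285 mol.
2 electrons are transferred per Cl₂ molecule, so n(Cl₂) = 0.2285 / 2 = 0.1142 mol.
V = nRT/P = (0.1142 × 8.314 × 307) / (131 × 10³ Pa) = 0.00223 m³ = 2.23 L.

2.23 L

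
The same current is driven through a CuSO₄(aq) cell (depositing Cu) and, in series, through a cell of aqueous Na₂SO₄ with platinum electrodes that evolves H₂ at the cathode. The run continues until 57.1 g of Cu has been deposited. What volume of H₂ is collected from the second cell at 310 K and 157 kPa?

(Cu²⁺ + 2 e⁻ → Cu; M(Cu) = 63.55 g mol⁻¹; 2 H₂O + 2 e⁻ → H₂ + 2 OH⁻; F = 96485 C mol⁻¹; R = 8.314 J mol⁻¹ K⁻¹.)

14.8 L

n(Cu) = 57.1 / 63.55 = 0.8985 mol, so n(e⁻) = 2 × 0.8985 = 1.797 mol.
The cells are in series, so the same 1.797 mol of electrons passes through the second cell.
2 H₂O + 2 e⁻ → H₂ + 2 OH⁻ — 2 mol e⁻ per mol H₂, so n(H₂) = 1.797/2 = 0.8985 mol.
V = nRT/P = (0.8985 × 8.314 × 310) / (157 × 10³) = 0.0148 m³ = 14.8 L.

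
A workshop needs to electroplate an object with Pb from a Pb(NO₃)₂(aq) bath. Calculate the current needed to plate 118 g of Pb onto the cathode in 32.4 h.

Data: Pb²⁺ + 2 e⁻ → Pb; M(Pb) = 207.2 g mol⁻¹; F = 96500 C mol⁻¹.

0.942 A

n(Pb) = 118 / 207.2 = 0.5695 mol.
n(e⁻) = 2 × 0.5695 = 1.139 mol.
Q = n(e⁻)·F = 1.139 × 96500 = 109900 C.
I = Q/t = 109900 / 116640 s = 0.942 A.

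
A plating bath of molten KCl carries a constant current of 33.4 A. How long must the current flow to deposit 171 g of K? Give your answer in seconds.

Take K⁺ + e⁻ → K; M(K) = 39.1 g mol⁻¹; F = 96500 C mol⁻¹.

12600 s

n(K) = m/M = 171 / 39.1 = 4.373 mol.
Each K atom requires 1 electron, so n(e⁻) = 1 × 4.373 = 4.373 mol.
Q = n(e⁻)·F = 4.373 × 96500 = 422000 C.
t = Q/I = 422000 / 33.40 A = 12640 s.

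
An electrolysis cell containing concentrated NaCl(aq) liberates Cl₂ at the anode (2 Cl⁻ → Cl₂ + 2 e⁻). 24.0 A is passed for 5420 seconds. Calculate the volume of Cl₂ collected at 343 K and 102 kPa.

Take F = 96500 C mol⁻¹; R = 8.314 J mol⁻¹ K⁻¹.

Q = I·t = 24.00 A × 5420.0 s = 130100 C.
n(e⁻) = Q/F = 130100 / 96500 = 1.348 mol.
2 electrons are transferred per Cl₂ molecule, so n(Cl₂) = 1.348 / 2 = 0.6740 mol.
V = nRT/P = (0.6740 × 8.314 × 343) / (102 × 10³ Pa) = 0.0188 m³ = 18.8 L.

18.8 L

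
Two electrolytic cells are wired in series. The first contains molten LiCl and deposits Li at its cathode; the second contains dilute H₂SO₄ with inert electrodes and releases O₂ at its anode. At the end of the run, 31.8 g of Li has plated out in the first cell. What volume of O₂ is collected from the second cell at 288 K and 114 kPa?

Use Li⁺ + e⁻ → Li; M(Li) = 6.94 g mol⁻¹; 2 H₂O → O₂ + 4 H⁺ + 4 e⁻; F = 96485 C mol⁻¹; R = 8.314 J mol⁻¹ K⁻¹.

n(Li) = 31.8 / 6.94 = 4.582 mol, so n(e⁻) = 1 × 4.582 = 4.582 mol.
The cells are in series, so the same 4.582 mol of electrons passes through the second cell.
2 H₂O → O₂ + 4 H⁺ + 4 e⁻ — 4 mol e⁻ per mol O₂, so n(O₂) = 4.582/4 = 1.146 mol.
V = nRT/P = (1.146 × 8.314 × 288) / (114 × 10³) = 0.0241 m³ = 24.1 L.

24.1 L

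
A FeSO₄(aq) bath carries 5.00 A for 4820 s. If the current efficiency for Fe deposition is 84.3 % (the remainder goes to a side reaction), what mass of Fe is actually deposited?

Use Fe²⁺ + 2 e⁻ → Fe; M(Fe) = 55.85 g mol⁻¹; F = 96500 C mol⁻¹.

5.88 g

Q = I·t = 5.000 × 4820.0 = 24100 C.
n(e⁻) = 24100/96500 = 0.2497 mol; theoretically n(Fe) = 0.2497/2 = 0.1249 mol, m_theo = 6.974 g.
At 84.3 % efficiency, m_actual = 0.843 × 6.974 = 5.88 g.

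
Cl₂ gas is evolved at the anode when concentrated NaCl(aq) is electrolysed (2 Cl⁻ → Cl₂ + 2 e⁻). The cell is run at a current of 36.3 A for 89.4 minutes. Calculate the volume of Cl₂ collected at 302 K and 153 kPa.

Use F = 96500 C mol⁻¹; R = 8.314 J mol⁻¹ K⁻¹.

Q = I·t = 36.30 A × 5364.0 s = 194700 C.
n(e⁻) = Q/F = 194700 / 96500 = 2.018 mol.
2 electrons are transferred per Cl₂ molecule, so n(Cl₂) = 2.018 / 2 = 1.009 mol.
V = nRT/P = (1.009 × 8.314 × 302) / (153 × 10³ Pa) = 0.0166 m³ = 16.6 L.

16.6 L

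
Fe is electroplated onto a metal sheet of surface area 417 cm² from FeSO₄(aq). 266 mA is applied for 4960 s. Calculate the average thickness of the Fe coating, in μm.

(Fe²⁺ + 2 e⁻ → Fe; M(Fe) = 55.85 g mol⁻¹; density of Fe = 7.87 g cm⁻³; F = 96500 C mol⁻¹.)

Q = I·t = 0.2660 × 4960.0 = 1319 C; n(e⁻) = 0.01367 mol.
n(Fe) = n(e⁻)/2 = 0.006836 mol, so m = 0.006836 × 55.85 = 0.3818 g.
Volume = m/ρ = 0.3818 / 7.87 = 0.04851 cm³.
Thickness = V/A = 0.04851 / 417 = 1.16 × 10⁻⁴ cm = 1.16 μm.

1.16 μm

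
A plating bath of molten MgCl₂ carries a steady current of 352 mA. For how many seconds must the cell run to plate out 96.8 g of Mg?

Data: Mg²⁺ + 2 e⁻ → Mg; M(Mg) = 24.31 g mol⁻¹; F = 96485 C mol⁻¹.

2.18 × 10⁶ s

n(Mg) = m/M = 96.8 / 24.31 = 3.982 mol.
Each Mg atom requires 2 electrons, so n(e⁻) = 2 × 3.982 = 7.964 mol.
Q = n(e⁻)·F = 7.964 × 96485 = 768400 C.
t = Q/I = 768400 / 0.3520 A = 2183000 s.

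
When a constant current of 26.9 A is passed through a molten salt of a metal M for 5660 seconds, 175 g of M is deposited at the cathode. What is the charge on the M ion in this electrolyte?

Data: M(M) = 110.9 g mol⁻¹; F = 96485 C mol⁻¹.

Q = I·t = 26.90 A × 5660.0 s = 152300 C, so n(e⁻) = 152300/96485 = 1.578 mol.
n(M) deposited = 175 / 110.9 = 1.578 mol.
Electrons per atom = n(e⁻)/n(M) = 1.578 / 1.578 = 1.00 ≈ 1, so the ion is M⁺.

+1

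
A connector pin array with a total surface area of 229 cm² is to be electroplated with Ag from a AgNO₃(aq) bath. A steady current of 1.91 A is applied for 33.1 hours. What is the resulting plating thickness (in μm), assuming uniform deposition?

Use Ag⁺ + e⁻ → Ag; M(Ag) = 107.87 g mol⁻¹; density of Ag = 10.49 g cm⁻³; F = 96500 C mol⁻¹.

Q = I·t = 1.910 × 119160 = 227600 C; n(e⁻) = 2.359 mol.
n(Ag) = n(e⁻)/1 = 2.359 mol, so m = 2.359 × 107.87 = 254.4 g.
Volume = m/ρ = 254.4 / 10.49 = 24.25 cm³.
Thickness = V/A = 24.25 / 229 = 0.106 cm = 1060 μm.

1060 μm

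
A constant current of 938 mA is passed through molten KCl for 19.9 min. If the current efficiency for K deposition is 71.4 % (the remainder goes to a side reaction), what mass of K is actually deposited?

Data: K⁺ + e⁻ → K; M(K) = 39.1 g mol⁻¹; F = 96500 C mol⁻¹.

Q = I·t = 0.9380 × 1194.0 = 1120 C.
n(e⁻) = 1120/96500 = 0.01161 mol; theoretically n(K) = 0.01161/1 = 0.01161 mol, m_theo = 0.4538 g.
At 71.4 % efficiency, m_actual = 0.714 × 0.4538 = 0.324 g.

0.324 g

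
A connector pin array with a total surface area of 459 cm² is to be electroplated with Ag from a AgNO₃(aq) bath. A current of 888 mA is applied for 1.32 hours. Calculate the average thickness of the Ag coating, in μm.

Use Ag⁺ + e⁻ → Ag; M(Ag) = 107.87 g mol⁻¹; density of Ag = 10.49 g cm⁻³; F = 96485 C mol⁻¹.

Q = I·t = 0.8880 × 4752.0 = 4220 C; n(e⁻) = 0.04374 mol.
n(Ag) = n(e⁻)/1 = 0.04374 mol, so m = 0.04374 × 107.87 = 4.718 g.
Volume = m/ρ = 4.718 / 10.49 = 0.4497 cm³.
Thickness = V/A = 0.4497 / 459 = 9.80 × 10⁻⁴ cm = 9.80 μm.

9.80 μm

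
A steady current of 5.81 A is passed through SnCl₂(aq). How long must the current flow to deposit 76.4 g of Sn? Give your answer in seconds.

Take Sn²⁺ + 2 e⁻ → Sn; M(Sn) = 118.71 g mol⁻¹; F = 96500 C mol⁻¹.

n(Sn) = m/M = 76.4 / 118.71 = 0.6436 mol.
Each Sn atom requires 2 electrons, so n(e⁻) = 2 × 0.6436 = 1.287 mol.
Q = n(e⁻)·F = 1.287 × 96500 = 124200 C.
t = Q/I = 124200 / 5.810 A = 21380 s.

21400 s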